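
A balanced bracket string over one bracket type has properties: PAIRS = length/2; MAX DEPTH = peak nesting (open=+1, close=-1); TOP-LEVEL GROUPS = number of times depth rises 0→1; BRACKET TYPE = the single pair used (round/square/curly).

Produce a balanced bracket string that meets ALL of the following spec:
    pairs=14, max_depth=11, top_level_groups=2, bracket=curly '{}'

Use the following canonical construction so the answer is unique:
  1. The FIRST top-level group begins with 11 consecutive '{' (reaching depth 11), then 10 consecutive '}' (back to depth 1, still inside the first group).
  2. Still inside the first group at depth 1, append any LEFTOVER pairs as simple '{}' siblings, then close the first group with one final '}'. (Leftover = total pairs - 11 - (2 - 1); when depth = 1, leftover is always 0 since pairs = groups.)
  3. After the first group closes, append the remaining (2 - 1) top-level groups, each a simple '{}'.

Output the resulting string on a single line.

Answer: {{{{{{{{{{{}}}}}}}}}}{}{}}{}

Derivation:
Spec: pairs=14 depth=11 groups=2
Leftover pairs = 14 - 11 - (2-1) = 2
First group: deep chain of depth 11 + 2 sibling pairs
Remaining 1 groups: simple '{}' each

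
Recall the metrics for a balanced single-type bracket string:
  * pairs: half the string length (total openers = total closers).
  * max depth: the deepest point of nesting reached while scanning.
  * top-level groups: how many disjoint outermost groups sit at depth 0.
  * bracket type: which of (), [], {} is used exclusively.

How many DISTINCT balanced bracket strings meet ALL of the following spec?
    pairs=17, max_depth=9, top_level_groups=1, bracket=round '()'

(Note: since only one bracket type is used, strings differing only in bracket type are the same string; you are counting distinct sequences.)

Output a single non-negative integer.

Spec: pairs=17 depth=9 groups=1
Count(depth <= 9) = 33602822
Count(depth <= 8) = 30664890
Count(depth == 9) = 33602822 - 30664890 = 2937932

Answer: 2937932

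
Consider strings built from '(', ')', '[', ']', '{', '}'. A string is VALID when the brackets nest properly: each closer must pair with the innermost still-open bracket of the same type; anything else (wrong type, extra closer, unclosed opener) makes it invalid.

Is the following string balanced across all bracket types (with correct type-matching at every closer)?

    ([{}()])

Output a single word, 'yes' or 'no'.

pos 0: push '('; stack = (
pos 1: push '['; stack = ([
pos 2: push '{'; stack = ([{
pos 3: '}' matches '{'; pop; stack = ([
pos 4: push '('; stack = ([(
pos 5: ')' matches '('; pop; stack = ([
pos 6: ']' matches '['; pop; stack = (
pos 7: ')' matches '('; pop; stack = (empty)
end: stack empty → VALID
Verdict: properly nested → yes

Answer: yes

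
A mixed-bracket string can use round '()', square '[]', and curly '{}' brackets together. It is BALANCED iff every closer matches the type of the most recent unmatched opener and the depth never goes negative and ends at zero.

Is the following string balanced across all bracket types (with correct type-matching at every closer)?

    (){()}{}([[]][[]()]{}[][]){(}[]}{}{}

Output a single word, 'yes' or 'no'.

pos 0: push '('; stack = (
pos 1: ')' matches '('; pop; stack = (empty)
pos 2: push '{'; stack = {
pos 3: push '('; stack = {(
pos 4: ')' matches '('; pop; stack = {
pos 5: '}' matches '{'; pop; stack = (empty)
pos 6: push '{'; stack = {
pos 7: '}' matches '{'; pop; stack = (empty)
pos 8: push '('; stack = (
pos 9: push '['; stack = ([
pos 10: push '['; stack = ([[
pos 11: ']' matches '['; pop; stack = ([
pos 12: ']' matches '['; pop; stack = (
pos 13: push '['; stack = ([
pos 14: push '['; stack = ([[
pos 15: ']' matches '['; pop; stack = ([
pos 16: push '('; stack = ([(
pos 17: ')' matches '('; pop; stack = ([
pos 18: ']' matches '['; pop; stack = (
pos 19: push '{'; stack = ({
pos 20: '}' matches '{'; pop; stack = (
pos 21: push '['; stack = ([
pos 22: ']' matches '['; pop; stack = (
pos 23: push '['; stack = ([
pos 24: ']' matches '['; pop; stack = (
pos 25: ')' matches '('; pop; stack = (empty)
pos 26: push '{'; stack = {
pos 27: push '('; stack = {(
pos 28: saw closer '}' but top of stack is '(' (expected ')') → INVALID
Verdict: type mismatch at position 28: '}' closes '(' → no

Answer: no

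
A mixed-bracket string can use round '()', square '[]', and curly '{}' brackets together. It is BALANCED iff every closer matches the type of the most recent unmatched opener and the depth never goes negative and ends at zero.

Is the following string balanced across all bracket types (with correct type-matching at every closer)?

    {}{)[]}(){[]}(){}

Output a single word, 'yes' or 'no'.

pos 0: push '{'; stack = {
pos 1: '}' matches '{'; pop; stack = (empty)
pos 2: push '{'; stack = {
pos 3: saw closer ')' but top of stack is '{' (expected '}') → INVALID
Verdict: type mismatch at position 3: ')' closes '{' → no

Answer: no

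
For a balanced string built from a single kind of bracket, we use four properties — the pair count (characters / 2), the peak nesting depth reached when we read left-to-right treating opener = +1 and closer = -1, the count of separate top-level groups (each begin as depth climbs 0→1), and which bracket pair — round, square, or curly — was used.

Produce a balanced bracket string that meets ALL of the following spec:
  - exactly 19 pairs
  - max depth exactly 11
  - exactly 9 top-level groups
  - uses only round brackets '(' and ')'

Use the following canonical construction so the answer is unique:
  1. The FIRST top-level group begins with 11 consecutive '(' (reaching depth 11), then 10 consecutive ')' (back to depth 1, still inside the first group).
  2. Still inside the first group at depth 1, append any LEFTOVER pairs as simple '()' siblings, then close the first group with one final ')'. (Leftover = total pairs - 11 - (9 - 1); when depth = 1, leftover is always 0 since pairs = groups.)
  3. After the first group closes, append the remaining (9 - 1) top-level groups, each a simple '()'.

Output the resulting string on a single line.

Answer: ((((((((((()))))))))))()()()()()()()()

Derivation:
Spec: pairs=19 depth=11 groups=9
Leftover pairs = 19 - 11 - (9-1) = 0
First group: deep chain of depth 11 + 0 sibling pairs
Remaining 8 groups: simple '()' each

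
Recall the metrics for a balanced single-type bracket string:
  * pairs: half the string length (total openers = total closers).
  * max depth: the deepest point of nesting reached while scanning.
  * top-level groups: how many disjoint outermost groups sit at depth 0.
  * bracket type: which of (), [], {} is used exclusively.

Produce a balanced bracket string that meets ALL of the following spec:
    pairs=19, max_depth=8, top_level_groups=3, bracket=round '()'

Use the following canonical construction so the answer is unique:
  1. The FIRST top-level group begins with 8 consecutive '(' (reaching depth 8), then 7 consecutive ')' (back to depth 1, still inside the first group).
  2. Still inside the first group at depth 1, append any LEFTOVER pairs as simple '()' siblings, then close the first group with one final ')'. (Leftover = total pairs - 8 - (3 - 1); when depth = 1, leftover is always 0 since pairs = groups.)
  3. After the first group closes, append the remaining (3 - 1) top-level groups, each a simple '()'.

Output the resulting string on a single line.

Answer: (((((((()))))))()()()()()()()()())()()

Derivation:
Spec: pairs=19 depth=8 groups=3
Leftover pairs = 19 - 8 - (3-1) = 9
First group: deep chain of depth 8 + 9 sibling pairs
Remaining 2 groups: simple '()' each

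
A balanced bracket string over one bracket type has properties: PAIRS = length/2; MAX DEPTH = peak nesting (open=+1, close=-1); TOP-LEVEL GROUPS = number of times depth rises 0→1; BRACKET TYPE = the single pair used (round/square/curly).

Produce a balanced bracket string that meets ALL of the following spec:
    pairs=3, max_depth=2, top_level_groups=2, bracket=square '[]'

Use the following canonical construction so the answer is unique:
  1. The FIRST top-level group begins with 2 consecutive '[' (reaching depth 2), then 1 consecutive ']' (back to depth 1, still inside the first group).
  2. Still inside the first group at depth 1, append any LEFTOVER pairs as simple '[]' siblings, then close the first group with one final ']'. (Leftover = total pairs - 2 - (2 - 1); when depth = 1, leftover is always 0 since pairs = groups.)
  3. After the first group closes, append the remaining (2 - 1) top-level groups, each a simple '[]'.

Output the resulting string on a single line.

Spec: pairs=3 depth=2 groups=2
Leftover pairs = 3 - 2 - (2-1) = 0
First group: deep chain of depth 2 + 0 sibling pairs
Remaining 1 groups: simple '[]' each

Answer: [[]][]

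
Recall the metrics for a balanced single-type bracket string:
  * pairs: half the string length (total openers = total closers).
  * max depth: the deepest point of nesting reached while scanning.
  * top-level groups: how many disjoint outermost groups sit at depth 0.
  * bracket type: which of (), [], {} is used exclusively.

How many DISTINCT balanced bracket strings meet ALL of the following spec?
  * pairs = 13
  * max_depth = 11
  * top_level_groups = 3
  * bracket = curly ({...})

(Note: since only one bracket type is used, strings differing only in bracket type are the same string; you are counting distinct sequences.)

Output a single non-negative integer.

Spec: pairs=13 depth=11 groups=3
Count(depth <= 11) = 149226
Count(depth <= 10) = 149223
Count(depth == 11) = 149226 - 149223 = 3

Answer: 3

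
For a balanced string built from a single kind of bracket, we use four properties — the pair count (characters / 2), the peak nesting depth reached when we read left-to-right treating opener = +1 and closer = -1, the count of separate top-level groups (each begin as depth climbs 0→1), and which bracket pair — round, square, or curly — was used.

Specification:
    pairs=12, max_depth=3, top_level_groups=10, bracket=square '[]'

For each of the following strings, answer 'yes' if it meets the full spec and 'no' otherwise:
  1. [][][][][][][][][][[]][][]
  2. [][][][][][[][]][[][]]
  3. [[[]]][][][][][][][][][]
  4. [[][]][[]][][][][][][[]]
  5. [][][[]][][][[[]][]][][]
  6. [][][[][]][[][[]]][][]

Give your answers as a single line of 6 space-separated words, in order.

Answer: no no yes no no no

Derivation:
String 1 '[][][][][][][][][][[]][][]': depth seq [1 0 1 0 1 0 1 0 1 0 1 0 1 0 1 0 1 0 1 2 1 0 1 0 1 0]
  -> pairs=13 depth=2 groups=12 -> no
String 2 '[][][][][][[][]][[][]]': depth seq [1 0 1 0 1 0 1 0 1 0 1 2 1 2 1 0 1 2 1 2 1 0]
  -> pairs=11 depth=2 groups=7 -> no
String 3 '[[[]]][][][][][][][][][]': depth seq [1 2 3 2 1 0 1 0 1 0 1 0 1 0 1 0 1 0 1 0 1 0 1 0]
  -> pairs=12 depth=3 groups=10 -> yes
String 4 '[[][]][[]][][][][][][[]]': depth seq [1 2 1 2 1 0 1 2 1 0 1 0 1 0 1 0 1 0 1 0 1 2 1 0]
  -> pairs=12 depth=2 groups=8 -> no
String 5 '[][][[]][][][[[]][]][][]': depth seq [1 0 1 0 1 2 1 0 1 0 1 0 1 2 3 2 1 2 1 0 1 0 1 0]
  -> pairs=12 depth=3 groups=8 -> no
String 6 '[][][[][]][[][[]]][][]': depth seq [1 0 1 0 1 2 1 2 1 0 1 2 1 2 3 2 1 0 1 0 1 0]
  -> pairs=11 depth=3 groups=6 -> no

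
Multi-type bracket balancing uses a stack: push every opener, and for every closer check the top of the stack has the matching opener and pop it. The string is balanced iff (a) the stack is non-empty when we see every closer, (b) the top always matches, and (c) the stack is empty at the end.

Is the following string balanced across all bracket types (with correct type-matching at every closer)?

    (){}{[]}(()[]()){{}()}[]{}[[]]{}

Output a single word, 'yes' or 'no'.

pos 0: push '('; stack = (
pos 1: ')' matches '('; pop; stack = (empty)
pos 2: push '{'; stack = {
pos 3: '}' matches '{'; pop; stack = (empty)
pos 4: push '{'; stack = {
pos 5: push '['; stack = {[
pos 6: ']' matches '['; pop; stack = {
pos 7: '}' matches '{'; pop; stack = (empty)
pos 8: push '('; stack = (
pos 9: push '('; stack = ((
pos 10: ')' matches '('; pop; stack = (
pos 11: push '['; stack = ([
pos 12: ']' matches '['; pop; stack = (
pos 13: push '('; stack = ((
pos 14: ')' matches '('; pop; stack = (
pos 15: ')' matches '('; pop; stack = (empty)
pos 16: push '{'; stack = {
pos 17: push '{'; stack = {{
pos 18: '}' matches '{'; pop; stack = {
pos 19: push '('; stack = {(
pos 20: ')' matches '('; pop; stack = {
pos 21: '}' matches '{'; pop; stack = (empty)
pos 22: push '['; stack = [
pos 23: ']' matches '['; pop; stack = (empty)
pos 24: push '{'; stack = {
pos 25: '}' matches '{'; pop; stack = (empty)
pos 26: push '['; stack = [
pos 27: push '['; stack = [[
pos 28: ']' matches '['; pop; stack = [
pos 29: ']' matches '['; pop; stack = (empty)
pos 30: push '{'; stack = {
pos 31: '}' matches '{'; pop; stack = (empty)
end: stack empty → VALID
Verdict: properly nested → yes

Answer: yes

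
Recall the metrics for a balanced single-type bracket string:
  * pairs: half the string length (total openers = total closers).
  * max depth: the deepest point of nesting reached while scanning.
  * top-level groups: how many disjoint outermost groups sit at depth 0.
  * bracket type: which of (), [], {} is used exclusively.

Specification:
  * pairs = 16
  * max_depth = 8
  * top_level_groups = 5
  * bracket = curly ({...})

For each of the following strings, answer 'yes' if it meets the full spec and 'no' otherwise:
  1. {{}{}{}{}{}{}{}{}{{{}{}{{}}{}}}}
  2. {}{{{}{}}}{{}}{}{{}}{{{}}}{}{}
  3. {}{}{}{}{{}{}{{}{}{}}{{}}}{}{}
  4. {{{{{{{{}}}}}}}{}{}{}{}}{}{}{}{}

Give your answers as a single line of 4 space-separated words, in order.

Answer: no no no yes

Derivation:
String 1 '{{}{}{}{}{}{}{}{}{{{}{}{{}}{}}}}': depth seq [1 2 1 2 1 2 1 2 1 2 1 2 1 2 1 2 1 2 3 4 3 4 3 4 5 4 3 4 3 2 1 0]
  -> pairs=16 depth=5 groups=1 -> no
String 2 '{}{{{}{}}}{{}}{}{{}}{{{}}}{}{}': depth seq [1 0 1 2 3 2 3 2 1 0 1 2 1 0 1 0 1 2 1 0 1 2 3 2 1 0 1 0 1 0]
  -> pairs=15 depth=3 groups=8 -> no
String 3 '{}{}{}{}{{}{}{{}{}{}}{{}}}{}{}': depth seq [1 0 1 0 1 0 1 0 1 2 1 2 1 2 3 2 3 2 3 2 1 2 3 2 1 0 1 0 1 0]
  -> pairs=15 depth=3 groups=7 -> no
String 4 '{{{{{{{{}}}}}}}{}{}{}{}}{}{}{}{}': depth seq [1 2 3 4 5 6 7 8 7 6 5 4 3 2 1 2 1 2 1 2 1 2 1 0 1 0 1 0 1 0 1 0]
  -> pairs=16 depth=8 groups=5 -> yes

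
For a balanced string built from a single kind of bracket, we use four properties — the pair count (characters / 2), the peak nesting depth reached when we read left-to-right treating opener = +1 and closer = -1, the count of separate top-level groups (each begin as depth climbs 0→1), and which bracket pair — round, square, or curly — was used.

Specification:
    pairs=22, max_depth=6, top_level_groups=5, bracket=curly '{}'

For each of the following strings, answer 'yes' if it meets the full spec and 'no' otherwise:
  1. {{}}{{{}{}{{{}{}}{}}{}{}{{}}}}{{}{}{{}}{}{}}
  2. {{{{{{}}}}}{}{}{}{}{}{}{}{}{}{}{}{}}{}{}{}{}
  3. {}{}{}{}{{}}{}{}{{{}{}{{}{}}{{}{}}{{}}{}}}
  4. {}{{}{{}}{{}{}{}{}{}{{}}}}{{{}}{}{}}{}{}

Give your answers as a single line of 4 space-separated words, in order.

String 1 '{{}}{{{}{}{{{}{}}{}}{}{}{{}}}}{{}{}{{}}{}{}}': depth seq [1 2 1 0 1 2 3 2 3 2 3 4 5 4 5 4 3 4 3 2 3 2 3 2 3 4 3 2 1 0 1 2 1 2 1 2 3 2 1 2 1 2 1 0]
  -> pairs=22 depth=5 groups=3 -> no
String 2 '{{{{{{}}}}}{}{}{}{}{}{}{}{}{}{}{}{}}{}{}{}{}': depth seq [1 2 3 4 5 6 5 4 3 2 1 2 1 2 1 2 1 2 1 2 1 2 1 2 1 2 1 2 1 2 1 2 1 2 1 0 1 0 1 0 1 0 1 0]
  -> pairs=22 depth=6 groups=5 -> yes
String 3 '{}{}{}{}{{}}{}{}{{{}{}{{}{}}{{}{}}{{}}{}}}': depth seq [1 0 1 0 1 0 1 0 1 2 1 0 1 0 1 0 1 2 3 2 3 2 3 4 3 4 3 2 3 4 3 4 3 2 3 4 3 2 3 2 1 0]
  -> pairs=21 depth=4 groups=8 -> no
String 4 '{}{{}{{}}{{}{}{}{}{}{{}}}}{{{}}{}{}}{}{}': depth seq [1 0 1 2 1 2 3 2 1 2 3 2 3 2 3 2 3 2 3 2 3 4 3 2 1 0 1 2 3 2 1 2 1 2 1 0 1 0 1 0]
  -> pairs=20 depth=4 groups=5 -> no

Answer: no yes no no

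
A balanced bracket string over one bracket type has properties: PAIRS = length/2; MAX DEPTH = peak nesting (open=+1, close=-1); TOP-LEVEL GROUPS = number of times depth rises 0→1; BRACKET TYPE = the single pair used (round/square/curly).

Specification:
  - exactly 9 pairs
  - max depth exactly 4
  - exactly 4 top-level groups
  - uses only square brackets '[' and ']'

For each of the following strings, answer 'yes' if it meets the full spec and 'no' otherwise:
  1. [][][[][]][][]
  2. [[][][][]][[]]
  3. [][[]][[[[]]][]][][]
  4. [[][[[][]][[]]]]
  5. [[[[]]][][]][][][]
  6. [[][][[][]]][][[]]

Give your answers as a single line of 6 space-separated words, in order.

String 1 '[][][[][]][][]': depth seq [1 0 1 0 1 2 1 2 1 0 1 0 1 0]
  -> pairs=7 depth=2 groups=5 -> no
String 2 '[[][][][]][[]]': depth seq [1 2 1 2 1 2 1 2 1 0 1 2 1 0]
  -> pairs=7 depth=2 groups=2 -> no
String 3 '[][[]][[[[]]][]][][]': depth seq [1 0 1 2 1 0 1 2 3 4 3 2 1 2 1 0 1 0 1 0]
  -> pairs=10 depth=4 groups=5 -> no
String 4 '[[][[[][]][[]]]]': depth seq [1 2 1 2 3 4 3 4 3 2 3 4 3 2 1 0]
  -> pairs=8 depth=4 groups=1 -> no
String 5 '[[[[]]][][]][][][]': depth seq [1 2 3 4 3 2 1 2 1 2 1 0 1 0 1 0 1 0]
  -> pairs=9 depth=4 groups=4 -> yes
String 6 '[[][][[][]]][][[]]': depth seq [1 2 1 2 1 2 3 2 3 2 1 0 1 0 1 2 1 0]
  -> pairs=9 depth=3 groups=3 -> no

Answer: no no no no yes no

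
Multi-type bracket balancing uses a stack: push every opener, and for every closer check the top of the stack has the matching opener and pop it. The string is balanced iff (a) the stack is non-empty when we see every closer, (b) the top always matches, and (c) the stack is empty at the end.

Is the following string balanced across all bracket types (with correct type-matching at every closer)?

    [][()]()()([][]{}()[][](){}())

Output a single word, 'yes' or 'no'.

Answer: yes

Derivation:
pos 0: push '['; stack = [
pos 1: ']' matches '['; pop; stack = (empty)
pos 2: push '['; stack = [
pos 3: push '('; stack = [(
pos 4: ')' matches '('; pop; stack = [
pos 5: ']' matches '['; pop; stack = (empty)
pos 6: push '('; stack = (
pos 7: ')' matches '('; pop; stack = (empty)
pos 8: push '('; stack = (
pos 9: ')' matches '('; pop; stack = (empty)
pos 10: push '('; stack = (
pos 11: push '['; stack = ([
pos 12: ']' matches '['; pop; stack = (
pos 13: push '['; stack = ([
pos 14: ']' matches '['; pop; stack = (
pos 15: push '{'; stack = ({
pos 16: '}' matches '{'; pop; stack = (
pos 17: push '('; stack = ((
pos 18: ')' matches '('; pop; stack = (
pos 19: push '['; stack = ([
pos 20: ']' matches '['; pop; stack = (
pos 21: push '['; stack = ([
pos 22: ']' matches '['; pop; stack = (
pos 23: push '('; stack = ((
pos 24: ')' matches '('; pop; stack = (
pos 25: push '{'; stack = ({
pos 26: '}' matches '{'; pop; stack = (
pos 27: push '('; stack = ((
pos 28: ')' matches '('; pop; stack = (
pos 29: ')' matches '('; pop; stack = (empty)
end: stack empty → VALID
Verdict: properly nested → yes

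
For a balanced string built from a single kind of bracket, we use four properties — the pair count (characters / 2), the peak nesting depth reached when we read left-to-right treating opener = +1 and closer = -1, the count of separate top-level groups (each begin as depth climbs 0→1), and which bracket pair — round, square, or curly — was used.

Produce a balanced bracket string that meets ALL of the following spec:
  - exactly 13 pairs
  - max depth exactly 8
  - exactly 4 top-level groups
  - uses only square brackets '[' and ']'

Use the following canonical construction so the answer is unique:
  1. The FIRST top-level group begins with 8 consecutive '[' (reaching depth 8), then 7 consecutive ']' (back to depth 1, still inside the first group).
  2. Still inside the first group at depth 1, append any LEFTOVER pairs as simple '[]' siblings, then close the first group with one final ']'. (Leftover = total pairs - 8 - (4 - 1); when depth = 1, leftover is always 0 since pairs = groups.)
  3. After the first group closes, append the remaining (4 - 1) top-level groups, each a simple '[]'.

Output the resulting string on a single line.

Spec: pairs=13 depth=8 groups=4
Leftover pairs = 13 - 8 - (4-1) = 2
First group: deep chain of depth 8 + 2 sibling pairs
Remaining 3 groups: simple '[]' each

Answer: [[[[[[[[]]]]]]][][]][][][]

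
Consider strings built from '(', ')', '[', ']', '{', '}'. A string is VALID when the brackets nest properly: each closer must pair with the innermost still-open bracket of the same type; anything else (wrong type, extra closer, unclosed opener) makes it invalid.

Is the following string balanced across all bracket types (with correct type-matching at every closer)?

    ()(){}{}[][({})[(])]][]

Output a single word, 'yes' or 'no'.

Answer: no

Derivation:
pos 0: push '('; stack = (
pos 1: ')' matches '('; pop; stack = (empty)
pos 2: push '('; stack = (
pos 3: ')' matches '('; pop; stack = (empty)
pos 4: push '{'; stack = {
pos 5: '}' matches '{'; pop; stack = (empty)
pos 6: push '{'; stack = {
pos 7: '}' matches '{'; pop; stack = (empty)
pos 8: push '['; stack = [
pos 9: ']' matches '['; pop; stack = (empty)
pos 10: push '['; stack = [
pos 11: push '('; stack = [(
pos 12: push '{'; stack = [({
pos 13: '}' matches '{'; pop; stack = [(
pos 14: ')' matches '('; pop; stack = [
pos 15: push '['; stack = [[
pos 16: push '('; stack = [[(
pos 17: saw closer ']' but top of stack is '(' (expected ')') → INVALID
Verdict: type mismatch at position 17: ']' closes '(' → no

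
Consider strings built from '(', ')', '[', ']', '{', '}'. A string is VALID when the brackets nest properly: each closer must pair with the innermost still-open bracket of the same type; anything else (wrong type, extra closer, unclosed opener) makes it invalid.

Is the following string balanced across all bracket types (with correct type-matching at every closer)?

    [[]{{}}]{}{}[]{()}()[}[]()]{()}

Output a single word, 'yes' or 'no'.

pos 0: push '['; stack = [
pos 1: push '['; stack = [[
pos 2: ']' matches '['; pop; stack = [
pos 3: push '{'; stack = [{
pos 4: push '{'; stack = [{{
pos 5: '}' matches '{'; pop; stack = [{
pos 6: '}' matches '{'; pop; stack = [
pos 7: ']' matches '['; pop; stack = (empty)
pos 8: push '{'; stack = {
pos 9: '}' matches '{'; pop; stack = (empty)
pos 10: push '{'; stack = {
pos 11: '}' matches '{'; pop; stack = (empty)
pos 12: push '['; stack = [
pos 13: ']' matches '['; pop; stack = (empty)
pos 14: push '{'; stack = {
pos 15: push '('; stack = {(
pos 16: ')' matches '('; pop; stack = {
pos 17: '}' matches '{'; pop; stack = (empty)
pos 18: push '('; stack = (
pos 19: ')' matches '('; pop; stack = (empty)
pos 20: push '['; stack = [
pos 21: saw closer '}' but top of stack is '[' (expected ']') → INVALID
Verdict: type mismatch at position 21: '}' closes '[' → no

Answer: no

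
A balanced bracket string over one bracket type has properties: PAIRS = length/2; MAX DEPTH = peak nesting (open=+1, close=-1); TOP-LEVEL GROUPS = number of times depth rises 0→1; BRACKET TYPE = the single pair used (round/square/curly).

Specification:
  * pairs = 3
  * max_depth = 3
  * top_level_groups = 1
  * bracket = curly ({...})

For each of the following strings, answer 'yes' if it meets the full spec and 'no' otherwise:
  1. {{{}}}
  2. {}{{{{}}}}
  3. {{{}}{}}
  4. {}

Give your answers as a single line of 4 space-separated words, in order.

String 1 '{{{}}}': depth seq [1 2 3 2 1 0]
  -> pairs=3 depth=3 groups=1 -> yes
String 2 '{}{{{{}}}}': depth seq [1 0 1 2 3 4 3 2 1 0]
  -> pairs=5 depth=4 groups=2 -> no
String 3 '{{{}}{}}': depth seq [1 2 3 2 1 2 1 0]
  -> pairs=4 depth=3 groups=1 -> no
String 4 '{}': depth seq [1 0]
  -> pairs=1 depth=1 groups=1 -> no

Answer: yes no no no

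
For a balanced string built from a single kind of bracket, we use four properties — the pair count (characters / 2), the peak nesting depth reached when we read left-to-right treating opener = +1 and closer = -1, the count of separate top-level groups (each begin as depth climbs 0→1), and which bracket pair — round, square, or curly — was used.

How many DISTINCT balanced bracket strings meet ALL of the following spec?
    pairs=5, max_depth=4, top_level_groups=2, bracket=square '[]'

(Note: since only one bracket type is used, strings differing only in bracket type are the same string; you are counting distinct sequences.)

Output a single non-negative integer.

Answer: 2

Derivation:
Spec: pairs=5 depth=4 groups=2
Count(depth <= 4) = 14
Count(depth <= 3) = 12
Count(depth == 4) = 14 - 12 = 2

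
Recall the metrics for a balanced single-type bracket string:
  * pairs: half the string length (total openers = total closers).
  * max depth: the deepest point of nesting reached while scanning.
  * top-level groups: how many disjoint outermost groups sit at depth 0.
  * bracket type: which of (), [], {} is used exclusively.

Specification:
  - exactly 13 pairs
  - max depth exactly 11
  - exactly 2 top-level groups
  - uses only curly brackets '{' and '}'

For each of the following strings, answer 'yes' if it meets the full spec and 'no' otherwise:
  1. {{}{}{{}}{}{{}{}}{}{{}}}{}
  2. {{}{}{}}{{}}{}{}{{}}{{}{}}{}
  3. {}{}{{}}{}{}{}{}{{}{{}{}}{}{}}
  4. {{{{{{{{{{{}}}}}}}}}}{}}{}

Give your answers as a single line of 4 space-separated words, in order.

Answer: no no no yes

Derivation:
String 1 '{{}{}{{}}{}{{}{}}{}{{}}}{}': depth seq [1 2 1 2 1 2 3 2 1 2 1 2 3 2 3 2 1 2 1 2 3 2 1 0 1 0]
  -> pairs=13 depth=3 groups=2 -> no
String 2 '{{}{}{}}{{}}{}{}{{}}{{}{}}{}': depth seq [1 2 1 2 1 2 1 0 1 2 1 0 1 0 1 0 1 2 1 0 1 2 1 2 1 0 1 0]
  -> pairs=14 depth=2 groups=7 -> no
String 3 '{}{}{{}}{}{}{}{}{{}{{}{}}{}{}}': depth seq [1 0 1 0 1 2 1 0 1 0 1 0 1 0 1 0 1 2 1 2 3 2 3 2 1 2 1 2 1 0]
  -> pairs=15 depth=3 groups=8 -> no
String 4 '{{{{{{{{{{{}}}}}}}}}}{}}{}': depth seq [1 2 3 4 5 6 7 8 9 10 11 10 9 8 7 6 5 4 3 2 1 2 1 0 1 0]
  -> pairs=13 depth=11 groups=2 -> yes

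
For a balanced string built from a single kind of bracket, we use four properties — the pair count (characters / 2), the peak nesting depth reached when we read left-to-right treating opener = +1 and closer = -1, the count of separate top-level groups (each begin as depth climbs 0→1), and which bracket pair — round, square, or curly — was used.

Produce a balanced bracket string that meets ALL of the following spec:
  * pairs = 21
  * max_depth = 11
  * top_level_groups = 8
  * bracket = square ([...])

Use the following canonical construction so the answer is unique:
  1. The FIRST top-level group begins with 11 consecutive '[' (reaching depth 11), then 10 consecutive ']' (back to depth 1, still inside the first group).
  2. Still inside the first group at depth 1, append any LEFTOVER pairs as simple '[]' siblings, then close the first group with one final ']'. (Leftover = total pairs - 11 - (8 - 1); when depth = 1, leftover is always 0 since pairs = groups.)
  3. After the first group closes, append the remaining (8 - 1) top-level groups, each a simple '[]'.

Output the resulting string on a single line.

Answer: [[[[[[[[[[[]]]]]]]]]][][][]][][][][][][][]

Derivation:
Spec: pairs=21 depth=11 groups=8
Leftover pairs = 21 - 11 - (8-1) = 3
First group: deep chain of depth 11 + 3 sibling pairs
Remaining 7 groups: simple '[]' each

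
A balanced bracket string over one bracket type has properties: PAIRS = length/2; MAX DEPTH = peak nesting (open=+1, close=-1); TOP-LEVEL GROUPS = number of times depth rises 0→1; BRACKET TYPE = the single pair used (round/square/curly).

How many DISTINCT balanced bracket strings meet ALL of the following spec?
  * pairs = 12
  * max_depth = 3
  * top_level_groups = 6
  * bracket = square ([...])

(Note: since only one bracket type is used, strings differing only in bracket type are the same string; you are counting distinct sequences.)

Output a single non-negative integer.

Answer: 3191

Derivation:
Spec: pairs=12 depth=3 groups=6
Count(depth <= 3) = 3653
Count(depth <= 2) = 462
Count(depth == 3) = 3653 - 462 = 3191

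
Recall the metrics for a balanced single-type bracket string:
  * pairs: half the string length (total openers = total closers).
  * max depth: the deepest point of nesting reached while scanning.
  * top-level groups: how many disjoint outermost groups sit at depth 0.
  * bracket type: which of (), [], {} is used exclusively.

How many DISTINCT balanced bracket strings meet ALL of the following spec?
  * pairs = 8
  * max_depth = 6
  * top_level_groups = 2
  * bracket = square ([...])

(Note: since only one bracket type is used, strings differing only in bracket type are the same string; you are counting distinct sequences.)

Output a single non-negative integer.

Spec: pairs=8 depth=6 groups=2
Count(depth <= 6) = 427
Count(depth <= 5) = 407
Count(depth == 6) = 427 - 407 = 20

Answer: 20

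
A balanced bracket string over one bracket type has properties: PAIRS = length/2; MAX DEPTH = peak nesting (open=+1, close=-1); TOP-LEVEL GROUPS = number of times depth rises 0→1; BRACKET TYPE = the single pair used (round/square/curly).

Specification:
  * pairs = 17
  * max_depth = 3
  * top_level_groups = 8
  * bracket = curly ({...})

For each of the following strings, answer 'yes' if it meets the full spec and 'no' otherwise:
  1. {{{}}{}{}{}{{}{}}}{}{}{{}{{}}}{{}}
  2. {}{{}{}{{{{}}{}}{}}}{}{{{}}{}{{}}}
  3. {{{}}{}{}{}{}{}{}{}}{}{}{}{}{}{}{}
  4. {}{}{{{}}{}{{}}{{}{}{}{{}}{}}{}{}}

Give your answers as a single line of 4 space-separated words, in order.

Answer: no no yes no

Derivation:
String 1 '{{{}}{}{}{}{{}{}}}{}{}{{}{{}}}{{}}': depth seq [1 2 3 2 1 2 1 2 1 2 1 2 3 2 3 2 1 0 1 0 1 0 1 2 1 2 3 2 1 0 1 2 1 0]
  -> pairs=17 depth=3 groups=5 -> no
String 2 '{}{{}{}{{{{}}{}}{}}}{}{{{}}{}{{}}}': depth seq [1 0 1 2 1 2 1 2 3 4 5 4 3 4 3 2 3 2 1 0 1 0 1 2 3 2 1 2 1 2 3 2 1 0]
  -> pairs=17 depth=5 groups=4 -> no
String 3 '{{{}}{}{}{}{}{}{}{}}{}{}{}{}{}{}{}': depth seq [1 2 3 2 1 2 1 2 1 2 1 2 1 2 1 2 1 2 1 0 1 0 1 0 1 0 1 0 1 0 1 0 1 0]
  -> pairs=17 depth=3 groups=8 -> yes
String 4 '{}{}{{{}}{}{{}}{{}{}{}{{}}{}}{}{}}': depth seq [1 0 1 0 1 2 3 2 1 2 1 2 3 2 1 2 3 2 3 2 3 2 3 4 3 2 3 2 1 2 1 2 1 0]
  -> pairs=17 depth=4 groups=3 -> no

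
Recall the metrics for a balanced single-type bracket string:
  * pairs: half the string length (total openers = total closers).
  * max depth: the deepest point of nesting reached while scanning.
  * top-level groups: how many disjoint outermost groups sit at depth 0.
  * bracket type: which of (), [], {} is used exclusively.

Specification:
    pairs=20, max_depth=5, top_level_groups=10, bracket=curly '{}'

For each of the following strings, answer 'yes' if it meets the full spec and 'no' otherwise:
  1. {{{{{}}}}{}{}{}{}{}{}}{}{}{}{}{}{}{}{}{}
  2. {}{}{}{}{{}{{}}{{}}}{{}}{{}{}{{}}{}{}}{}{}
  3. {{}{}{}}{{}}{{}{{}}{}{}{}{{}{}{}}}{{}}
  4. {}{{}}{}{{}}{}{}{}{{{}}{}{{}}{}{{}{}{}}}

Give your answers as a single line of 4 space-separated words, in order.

String 1 '{{{{{}}}}{}{}{}{}{}{}}{}{}{}{}{}{}{}{}{}': depth seq [1 2 3 4 5 4 3 2 1 2 1 2 1 2 1 2 1 2 1 2 1 0 1 0 1 0 1 0 1 0 1 0 1 0 1 0 1 0 1 0]
  -> pairs=20 depth=5 groups=10 -> yes
String 2 '{}{}{}{}{{}{{}}{{}}}{{}}{{}{}{{}}{}{}}{}{}': depth seq [1 0 1 0 1 0 1 0 1 2 1 2 3 2 1 2 3 2 1 0 1 2 1 0 1 2 1 2 1 2 3 2 1 2 1 2 1 0 1 0 1 0]
  -> pairs=21 depth=3 groups=9 -> no
String 3 '{{}{}{}}{{}}{{}{{}}{}{}{}{{}{}{}}}{{}}': depth seq [1 2 1 2 1 2 1 0 1 2 1 0 1 2 1 2 3 2 1 2 1 2 1 2 1 2 3 2 3 2 3 2 1 0 1 2 1 0]
  -> pairs=19 depth=3 groups=4 -> no
String 4 '{}{{}}{}{{}}{}{}{}{{{}}{}{{}}{}{{}{}{}}}': depth seq [1 0 1 2 1 0 1 0 1 2 1 0 1 0 1 0 1 0 1 2 3 2 1 2 1 2 3 2 1 2 1 2 3 2 3 2 3 2 1 0]
  -> pairs=20 depth=3 groups=8 -> no

Answer: yes no no no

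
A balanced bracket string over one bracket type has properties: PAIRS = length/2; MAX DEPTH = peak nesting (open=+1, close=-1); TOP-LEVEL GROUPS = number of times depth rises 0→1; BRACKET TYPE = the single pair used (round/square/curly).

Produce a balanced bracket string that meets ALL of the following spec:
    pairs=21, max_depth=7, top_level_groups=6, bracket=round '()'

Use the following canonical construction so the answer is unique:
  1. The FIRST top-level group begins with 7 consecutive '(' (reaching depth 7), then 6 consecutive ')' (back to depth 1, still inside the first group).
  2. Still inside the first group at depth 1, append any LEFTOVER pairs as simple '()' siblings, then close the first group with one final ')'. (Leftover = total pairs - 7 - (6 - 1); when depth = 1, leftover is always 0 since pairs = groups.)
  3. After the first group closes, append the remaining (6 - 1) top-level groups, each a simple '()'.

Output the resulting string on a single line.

Answer: ((((((())))))()()()()()()()()())()()()()()

Derivation:
Spec: pairs=21 depth=7 groups=6
Leftover pairs = 21 - 7 - (6-1) = 9
First group: deep chain of depth 7 + 9 sibling pairs
Remaining 5 groups: simple '()' each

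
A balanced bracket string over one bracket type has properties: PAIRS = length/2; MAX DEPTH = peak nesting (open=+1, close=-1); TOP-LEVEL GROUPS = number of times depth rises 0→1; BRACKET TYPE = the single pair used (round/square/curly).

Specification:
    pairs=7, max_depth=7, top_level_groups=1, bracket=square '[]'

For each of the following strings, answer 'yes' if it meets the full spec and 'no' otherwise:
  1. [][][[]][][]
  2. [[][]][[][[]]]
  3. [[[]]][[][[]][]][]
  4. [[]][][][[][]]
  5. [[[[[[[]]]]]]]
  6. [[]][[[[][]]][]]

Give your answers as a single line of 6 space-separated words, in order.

Answer: no no no no yes no

Derivation:
String 1 '[][][[]][][]': depth seq [1 0 1 0 1 2 1 0 1 0 1 0]
  -> pairs=6 depth=2 groups=5 -> no
String 2 '[[][]][[][[]]]': depth seq [1 2 1 2 1 0 1 2 1 2 3 2 1 0]
  -> pairs=7 depth=3 groups=2 -> no
String 3 '[[[]]][[][[]][]][]': depth seq [1 2 3 2 1 0 1 2 1 2 3 2 1 2 1 0 1 0]
  -> pairs=9 depth=3 groups=3 -> no
String 4 '[[]][][][[][]]': depth seq [1 2 1 0 1 0 1 0 1 2 1 2 1 0]
  -> pairs=7 depth=2 groups=4 -> no
String 5 '[[[[[[[]]]]]]]': depth seq [1 2 3 4 5 6 7 6 5 4 3 2 1 0]
  -> pairs=7 depth=7 groups=1 -> yes
String 6 '[[]][[[[][]]][]]': depth seq [1 2 1 0 1 2 3 4 3 4 3 2 1 2 1 0]
  -> pairs=8 depth=4 groups=2 -> no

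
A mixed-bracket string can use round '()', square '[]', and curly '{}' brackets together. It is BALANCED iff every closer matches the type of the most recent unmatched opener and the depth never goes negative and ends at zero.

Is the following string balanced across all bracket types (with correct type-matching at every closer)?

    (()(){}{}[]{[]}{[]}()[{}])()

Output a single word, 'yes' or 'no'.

Answer: yes

Derivation:
pos 0: push '('; stack = (
pos 1: push '('; stack = ((
pos 2: ')' matches '('; pop; stack = (
pos 3: push '('; stack = ((
pos 4: ')' matches '('; pop; stack = (
pos 5: push '{'; stack = ({
pos 6: '}' matches '{'; pop; stack = (
pos 7: push '{'; stack = ({
pos 8: '}' matches '{'; pop; stack = (
pos 9: push '['; stack = ([
pos 10: ']' matches '['; pop; stack = (
pos 11: push '{'; stack = ({
pos 12: push '['; stack = ({[
pos 13: ']' matches '['; pop; stack = ({
pos 14: '}' matches '{'; pop; stack = (
pos 15: push '{'; stack = ({
pos 16: push '['; stack = ({[
pos 17: ']' matches '['; pop; stack = ({
pos 18: '}' matches '{'; pop; stack = (
pos 19: push '('; stack = ((
pos 20: ')' matches '('; pop; stack = (
pos 21: push '['; stack = ([
pos 22: push '{'; stack = ([{
pos 23: '}' matches '{'; pop; stack = ([
pos 24: ']' matches '['; pop; stack = (
pos 25: ')' matches '('; pop; stack = (empty)
pos 26: push '('; stack = (
pos 27: ')' matches '('; pop; stack = (empty)
end: stack empty → VALID
Verdict: properly nested → yes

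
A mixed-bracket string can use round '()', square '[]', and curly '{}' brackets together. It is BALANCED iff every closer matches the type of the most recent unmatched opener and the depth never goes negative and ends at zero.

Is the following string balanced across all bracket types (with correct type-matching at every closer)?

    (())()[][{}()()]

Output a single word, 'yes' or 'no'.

Answer: yes

Derivation:
pos 0: push '('; stack = (
pos 1: push '('; stack = ((
pos 2: ')' matches '('; pop; stack = (
pos 3: ')' matches '('; pop; stack = (empty)
pos 4: push '('; stack = (
pos 5: ')' matches '('; pop; stack = (empty)
pos 6: push '['; stack = [
pos 7: ']' matches '['; pop; stack = (empty)
pos 8: push '['; stack = [
pos 9: push '{'; stack = [{
pos 10: '}' matches '{'; pop; stack = [
pos 11: push '('; stack = [(
pos 12: ')' matches '('; pop; stack = [
pos 13: push '('; stack = [(
pos 14: ')' matches '('; pop; stack = [
pos 15: ']' matches '['; pop; stack = (empty)
end: stack empty → VALID
Verdict: properly nested → yes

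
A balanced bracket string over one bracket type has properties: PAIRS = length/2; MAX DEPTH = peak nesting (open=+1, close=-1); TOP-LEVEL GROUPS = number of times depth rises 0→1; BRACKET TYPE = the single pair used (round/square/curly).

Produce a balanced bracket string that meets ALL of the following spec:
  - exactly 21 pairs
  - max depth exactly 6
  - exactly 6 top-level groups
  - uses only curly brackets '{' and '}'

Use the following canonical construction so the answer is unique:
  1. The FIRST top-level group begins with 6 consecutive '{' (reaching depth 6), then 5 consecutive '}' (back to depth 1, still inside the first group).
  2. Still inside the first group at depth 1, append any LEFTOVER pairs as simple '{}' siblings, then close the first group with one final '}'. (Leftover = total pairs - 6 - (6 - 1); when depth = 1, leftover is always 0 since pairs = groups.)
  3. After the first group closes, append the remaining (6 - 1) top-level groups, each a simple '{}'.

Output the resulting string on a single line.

Answer: {{{{{{}}}}}{}{}{}{}{}{}{}{}{}{}}{}{}{}{}{}

Derivation:
Spec: pairs=21 depth=6 groups=6
Leftover pairs = 21 - 6 - (6-1) = 10
First group: deep chain of depth 6 + 10 sibling pairs
Remaining 5 groups: simple '{}' each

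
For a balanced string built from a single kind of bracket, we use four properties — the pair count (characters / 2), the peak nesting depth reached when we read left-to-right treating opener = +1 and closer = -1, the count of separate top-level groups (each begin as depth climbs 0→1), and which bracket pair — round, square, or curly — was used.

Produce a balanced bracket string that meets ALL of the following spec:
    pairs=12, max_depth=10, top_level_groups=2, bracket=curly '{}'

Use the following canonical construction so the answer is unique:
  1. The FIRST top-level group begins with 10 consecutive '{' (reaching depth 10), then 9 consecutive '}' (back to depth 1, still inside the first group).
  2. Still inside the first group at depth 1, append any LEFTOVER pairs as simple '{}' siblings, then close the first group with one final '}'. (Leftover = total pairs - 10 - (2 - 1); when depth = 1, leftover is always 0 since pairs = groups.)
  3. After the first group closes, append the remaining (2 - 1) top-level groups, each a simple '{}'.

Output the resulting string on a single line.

Spec: pairs=12 depth=10 groups=2
Leftover pairs = 12 - 10 - (2-1) = 1
First group: deep chain of depth 10 + 1 sibling pairs
Remaining 1 groups: simple '{}' each

Answer: {{{{{{{{{{}}}}}}}}}{}}{}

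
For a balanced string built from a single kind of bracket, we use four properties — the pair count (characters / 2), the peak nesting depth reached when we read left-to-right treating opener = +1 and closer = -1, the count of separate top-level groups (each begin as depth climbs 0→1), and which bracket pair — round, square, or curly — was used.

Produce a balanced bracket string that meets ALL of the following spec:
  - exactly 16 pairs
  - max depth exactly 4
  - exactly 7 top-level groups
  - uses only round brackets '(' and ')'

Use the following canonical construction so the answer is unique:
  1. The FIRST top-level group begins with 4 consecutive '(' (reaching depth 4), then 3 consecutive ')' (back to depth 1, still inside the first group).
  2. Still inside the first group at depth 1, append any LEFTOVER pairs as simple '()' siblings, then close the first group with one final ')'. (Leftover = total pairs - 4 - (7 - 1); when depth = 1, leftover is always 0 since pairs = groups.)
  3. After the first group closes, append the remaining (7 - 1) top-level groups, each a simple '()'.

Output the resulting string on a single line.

Spec: pairs=16 depth=4 groups=7
Leftover pairs = 16 - 4 - (7-1) = 6
First group: deep chain of depth 4 + 6 sibling pairs
Remaining 6 groups: simple '()' each

Answer: (((()))()()()()()())()()()()()()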